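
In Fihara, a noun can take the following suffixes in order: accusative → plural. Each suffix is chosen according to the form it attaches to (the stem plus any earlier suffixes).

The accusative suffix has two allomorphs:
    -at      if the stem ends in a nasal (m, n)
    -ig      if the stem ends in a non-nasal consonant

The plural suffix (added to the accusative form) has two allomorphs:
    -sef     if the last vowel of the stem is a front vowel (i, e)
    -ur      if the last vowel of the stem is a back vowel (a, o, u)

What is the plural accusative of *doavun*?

doavunatur

*doavun* — final consonant /n/ (a nasal) → -at → *doavunat*.
The accusative form *doavunat* — last vowel /a/ (a back vowel) → -ur → *doavunatur*.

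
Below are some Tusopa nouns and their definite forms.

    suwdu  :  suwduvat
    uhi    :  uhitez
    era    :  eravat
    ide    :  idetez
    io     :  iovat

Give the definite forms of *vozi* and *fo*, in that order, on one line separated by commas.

Looking at the last vowel of each stem: -tez when the last vowel of the stem is a front vowel (*uhi*, *ide*); -vat when the last vowel of the stem is a back vowel (*suwdu*, *era*, *io*).
*vozi* — last vowel /i/ (a front vowel) → -tez → *vozitez*.
The last vowel of *fo* is /o/, which is a back vowel, so the suffix is -vat, giving *fovat*.

vozitez, fovat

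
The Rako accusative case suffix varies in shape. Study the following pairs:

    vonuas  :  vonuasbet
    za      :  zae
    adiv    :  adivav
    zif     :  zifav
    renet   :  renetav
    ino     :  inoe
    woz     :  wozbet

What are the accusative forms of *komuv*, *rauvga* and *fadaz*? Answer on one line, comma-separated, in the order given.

The suffix is conditioned by the final sound: -bet when the stem ends in a sibilant (*vonuas*, *woz*); -av when the stem ends in a non-sibilant consonant (*adiv*, *zif*, *renet*); -e when the stem ends in a vowel (*za*, *ino*).
*komuv* — final sound /v/ (a non-sibilant consonant) → -av → *komuvav*.
*rauvga* — final sound /a/ (a vowel) → -e → *rauvgae*.
*fadaz*: final sound = /z/, a sibilant → -bet → *fadazbet*.

komuvav, rauvgae, fadazbet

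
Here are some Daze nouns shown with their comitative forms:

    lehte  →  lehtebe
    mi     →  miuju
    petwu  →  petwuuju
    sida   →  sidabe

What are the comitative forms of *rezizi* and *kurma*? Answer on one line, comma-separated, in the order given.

The alternation tracks the last vowel of the stem — -uju when the last vowel of the stem is a high vowel (*mi*, *petwu*); -be when the last vowel of the stem is a non-high vowel (*lehte*, *sida*).
*rezizi* — last vowel /i/ (a high vowel) → -uju → *reziziuju*.
The last vowel of *kurma* is /a/, which is a non-high vowel, so the suffix is -be, giving *kurmabe*.

reziziuju, kurmabe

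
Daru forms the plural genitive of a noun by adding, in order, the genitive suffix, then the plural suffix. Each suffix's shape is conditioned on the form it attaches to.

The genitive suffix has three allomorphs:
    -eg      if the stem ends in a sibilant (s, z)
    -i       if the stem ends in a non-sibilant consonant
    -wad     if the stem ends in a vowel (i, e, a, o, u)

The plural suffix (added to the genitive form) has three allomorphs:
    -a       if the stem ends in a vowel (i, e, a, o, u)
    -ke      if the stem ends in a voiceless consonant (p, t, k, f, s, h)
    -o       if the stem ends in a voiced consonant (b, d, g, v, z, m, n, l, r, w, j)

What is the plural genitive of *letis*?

*letis* — final sound /s/ (a sibilant) → -eg → *letiseg*.
The genitive form *letiseg* — final sound /g/ (a voiced consonant) → -o → *letisego*.

letisego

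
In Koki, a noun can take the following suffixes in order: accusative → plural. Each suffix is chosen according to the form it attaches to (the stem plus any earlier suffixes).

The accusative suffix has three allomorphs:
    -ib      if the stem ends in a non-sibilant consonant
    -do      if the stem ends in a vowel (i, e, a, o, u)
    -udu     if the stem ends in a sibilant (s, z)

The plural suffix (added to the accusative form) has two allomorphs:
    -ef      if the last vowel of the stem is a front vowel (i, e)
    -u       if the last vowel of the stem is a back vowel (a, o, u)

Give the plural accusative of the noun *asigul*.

*asigul* — final sound /l/ (a non-sibilant consonant) → -ib → *asigulib*.
The last vowel of the accusative form *asigulib* is /i/, which is a front vowel, so the plural suffix is -ef, giving *asigulibef*.

asigulibef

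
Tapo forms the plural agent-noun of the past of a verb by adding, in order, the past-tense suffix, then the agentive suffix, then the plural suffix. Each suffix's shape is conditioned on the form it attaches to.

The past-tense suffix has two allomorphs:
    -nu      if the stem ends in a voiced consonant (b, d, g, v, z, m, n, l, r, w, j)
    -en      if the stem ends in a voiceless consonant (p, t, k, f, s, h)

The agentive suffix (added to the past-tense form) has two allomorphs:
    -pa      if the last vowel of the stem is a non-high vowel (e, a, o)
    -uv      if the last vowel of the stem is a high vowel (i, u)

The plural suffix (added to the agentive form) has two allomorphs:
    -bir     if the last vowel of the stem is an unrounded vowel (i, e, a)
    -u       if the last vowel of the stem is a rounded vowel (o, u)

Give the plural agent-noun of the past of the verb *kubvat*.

kubvatenpabir

*kubvat* — final consonant /t/ (voiceless) → -en → *kubvaten*.
The past-tense form *kubvaten*: last vowel = /e/, a non-high vowel → -pa → *kubvatenpa*.
The last vowel of the agentive form *kubvatenpa* is /a/, which is an unrounded vowel, so the plural suffix is -bir, giving *kubvatenpabir*.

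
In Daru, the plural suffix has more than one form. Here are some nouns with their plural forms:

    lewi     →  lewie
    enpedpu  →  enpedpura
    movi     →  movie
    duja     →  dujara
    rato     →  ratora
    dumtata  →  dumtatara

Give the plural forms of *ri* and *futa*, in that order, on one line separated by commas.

rie, futara

The suffix is conditioned by the last vowel: -e when the last vowel of the stem is a front vowel (*lewi*, *movi*); -ra when the last vowel of the stem is a back vowel (*enpedpu*, *duja*, *rato*, *dumtata*).
Since the last vowel of *ri* is /i/ (a front vowel), it takes -e, giving *rie*.
Since the last vowel of *futa* is /a/ (a back vowel), it takes -ra, giving *futara*.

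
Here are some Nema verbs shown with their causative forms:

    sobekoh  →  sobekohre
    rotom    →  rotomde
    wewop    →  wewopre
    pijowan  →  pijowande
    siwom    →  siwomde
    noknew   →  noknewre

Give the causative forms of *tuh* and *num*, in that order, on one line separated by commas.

Looking at the final consonant of each stem: -de when the stem ends in a nasal (*rotom*, *pijowan*, *siwom*); -re when the stem ends in a non-nasal consonant (*sobekoh*, *wewop*, *noknew*).
Since the final consonant of *tuh* is /h/ (non-nasal), it takes -re, giving *tuhre*.
The final consonant of *num* is /m/, which is a nasal, so the suffix is -de, giving *numde*.

tuhre, numde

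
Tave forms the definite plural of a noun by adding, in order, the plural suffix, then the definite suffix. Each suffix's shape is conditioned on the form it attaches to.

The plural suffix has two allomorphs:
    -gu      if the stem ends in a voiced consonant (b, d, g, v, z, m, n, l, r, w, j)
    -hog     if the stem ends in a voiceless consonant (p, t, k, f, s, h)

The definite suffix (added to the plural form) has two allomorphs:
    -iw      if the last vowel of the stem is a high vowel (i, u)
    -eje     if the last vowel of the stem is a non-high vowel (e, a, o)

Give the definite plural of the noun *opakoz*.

*opakoz*: final consonant = /z/, voiced → -gu → *opakozgu*.
The plural form *opakozgu* — last vowel /u/ (a high vowel) → -iw → *opakozguiw*.

opakozguiw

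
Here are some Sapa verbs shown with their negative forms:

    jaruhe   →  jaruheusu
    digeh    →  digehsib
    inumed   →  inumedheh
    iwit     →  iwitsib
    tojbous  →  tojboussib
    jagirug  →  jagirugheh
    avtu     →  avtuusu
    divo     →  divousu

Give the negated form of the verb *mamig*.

Looking at the final sound of each stem: -sib when the stem ends in a voiceless consonant (*digeh*, *iwit*, *tojbous*); -heh when the stem ends in a voiced consonant (*inumed*, *jagirug*); -usu when the stem ends in a vowel (*jaruhe*, *avtu*, *divo*).
The final sound of *mamig* is /g/, which is a voiced consonant, so the suffix is -heh, giving *mamigheh*.

mamigheh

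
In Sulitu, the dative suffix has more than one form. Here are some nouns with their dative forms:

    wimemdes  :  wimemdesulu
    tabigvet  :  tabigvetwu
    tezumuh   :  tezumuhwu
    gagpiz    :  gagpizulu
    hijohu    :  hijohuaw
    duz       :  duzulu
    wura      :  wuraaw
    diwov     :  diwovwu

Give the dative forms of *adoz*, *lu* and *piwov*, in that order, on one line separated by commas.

Looking at the final sound of each stem: -ulu when the stem ends in a sibilant (*wimemdes*, *gagpiz*, *duz*); -wu when the stem ends in a non-sibilant consonant (*tabigvet*, *tezumuh*, *diwov*); -aw when the stem ends in a vowel (*hijohu*, *wura*).
*adoz* — final sound /z/ (a sibilant) → -ulu → *adozulu*.
Since the final sound of *lu* is /u/ (a vowel), it takes -aw, giving *luaw*.
*piwov* — final sound /v/ (a non-sibilant consonant) → -wu → *piwovwu*.

adozulu, luaw, piwovwu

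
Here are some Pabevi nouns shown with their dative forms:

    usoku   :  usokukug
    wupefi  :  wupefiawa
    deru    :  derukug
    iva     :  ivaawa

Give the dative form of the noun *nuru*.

The pattern is rounding harmony: -kug when the last vowel of the stem is a rounded vowel (*usoku*, *deru*); -awa when the last vowel of the stem is an unrounded vowel (*wupefi*, *iva*).
The last vowel of *nuru* is /u/, which is a rounded vowel, so the suffix is -kug, giving *nurukug*.

nurukug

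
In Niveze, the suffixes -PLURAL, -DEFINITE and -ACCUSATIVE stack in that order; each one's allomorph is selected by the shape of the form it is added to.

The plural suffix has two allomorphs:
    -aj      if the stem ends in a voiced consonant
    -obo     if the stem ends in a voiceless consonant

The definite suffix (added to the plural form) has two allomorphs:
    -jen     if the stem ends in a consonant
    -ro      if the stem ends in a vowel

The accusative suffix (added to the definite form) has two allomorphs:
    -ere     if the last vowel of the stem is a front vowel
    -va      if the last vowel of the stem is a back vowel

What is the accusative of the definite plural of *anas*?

anasoborova

*anas*: final consonant = /s/, voiceless → -obo → *anasobo*.
The final sound of the plural form *anasobo* is /o/, which is a vowel, so the definite suffix is -ro, giving *anasoboro*.
Since the last vowel of the definite form *anasoboro* is /o/ (a back vowel), it takes -va, giving *anasoborova*.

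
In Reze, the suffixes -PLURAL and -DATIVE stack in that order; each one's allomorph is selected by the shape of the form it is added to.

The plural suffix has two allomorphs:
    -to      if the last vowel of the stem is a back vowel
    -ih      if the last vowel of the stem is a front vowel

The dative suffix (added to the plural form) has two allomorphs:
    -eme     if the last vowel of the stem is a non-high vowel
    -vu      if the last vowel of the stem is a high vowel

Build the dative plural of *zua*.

Since the last vowel of *zua* is /a/ (a back vowel), it takes -to, giving *zuato*.
The plural form *zuato* — last vowel /o/ (a non-high vowel) → -eme → *zuatoeme*.

zuatoeme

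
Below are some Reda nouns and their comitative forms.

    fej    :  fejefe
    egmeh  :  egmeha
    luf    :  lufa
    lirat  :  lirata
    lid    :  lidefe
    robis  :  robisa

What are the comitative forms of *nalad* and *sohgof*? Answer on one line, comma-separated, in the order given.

naladefe, sohgofa

Looking at the final consonant of each stem: -a when the stem ends in a voiceless consonant (*egmeh*, *luf*, *lirat*, *robis*); -efe when the stem ends in a voiced consonant (*fej*, *lid*).
The final consonant of *nalad* is /d/, which is voiced, so the suffix is -efe, giving *naladefe*.
*sohgof* — final consonant /f/ (voiceless) → -a → *sohgofa*.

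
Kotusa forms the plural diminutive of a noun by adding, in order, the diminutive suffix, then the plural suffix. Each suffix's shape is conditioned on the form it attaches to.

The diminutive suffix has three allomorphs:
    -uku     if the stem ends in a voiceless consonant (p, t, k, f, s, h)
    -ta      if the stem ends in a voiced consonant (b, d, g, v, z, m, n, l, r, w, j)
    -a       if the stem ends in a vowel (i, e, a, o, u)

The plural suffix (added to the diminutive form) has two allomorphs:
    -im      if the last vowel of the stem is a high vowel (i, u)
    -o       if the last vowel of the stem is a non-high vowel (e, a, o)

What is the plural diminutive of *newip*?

newipukuim

*newip*: final sound = /p/, a voiceless consonant → -uku → *newipuku*.
The last vowel of the diminutive form *newipuku* is /u/, which is a high vowel, so the plural suffix is -im, giving *newipukuim*.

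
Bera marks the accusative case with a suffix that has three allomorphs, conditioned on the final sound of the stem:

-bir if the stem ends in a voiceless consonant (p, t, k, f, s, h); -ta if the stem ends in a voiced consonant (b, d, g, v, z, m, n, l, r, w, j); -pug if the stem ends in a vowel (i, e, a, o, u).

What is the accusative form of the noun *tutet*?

The final sound of *tutet* is /t/, which is a voiceless consonant, so the suffix is -bir, giving *tutetbir*.

tutetbir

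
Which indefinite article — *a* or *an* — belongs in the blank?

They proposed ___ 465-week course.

The indefinite article is chosen by the initial *sound* of the following word, not its spelling.
The number *465* is spoken "four hundred …", beginning with /fɔr/ — a consonant sound.
So the article is *a*: They proposed a 465-week course.

a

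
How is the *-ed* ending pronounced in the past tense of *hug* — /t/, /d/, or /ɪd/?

The stem *hug* ends in a voiced sound other than /d/.
The -ed suffix is realized as /ɪd/ after /t, d/; as /t/ after other voiceless consonants; and as /d/ after other voiced sounds.
So -ed on *hug* is pronounced /d/.

/d/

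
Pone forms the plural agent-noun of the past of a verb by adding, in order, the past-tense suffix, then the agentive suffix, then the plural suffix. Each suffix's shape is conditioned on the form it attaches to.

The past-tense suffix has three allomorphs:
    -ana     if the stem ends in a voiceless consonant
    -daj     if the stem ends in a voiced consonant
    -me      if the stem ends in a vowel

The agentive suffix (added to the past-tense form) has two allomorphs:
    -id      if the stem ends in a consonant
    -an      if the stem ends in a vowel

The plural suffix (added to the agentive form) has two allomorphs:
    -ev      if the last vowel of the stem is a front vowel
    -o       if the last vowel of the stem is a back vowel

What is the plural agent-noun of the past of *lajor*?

*lajor*: final sound = /r/, a voiced consonant → -daj → *lajordaj*.
The past-tense form *lajordaj* — final sound /j/ (a consonant) → -id → *lajordajid*.
The agentive form *lajordajid*: last vowel = /i/, a front vowel → -ev → *lajordajidev*.

lajordajidev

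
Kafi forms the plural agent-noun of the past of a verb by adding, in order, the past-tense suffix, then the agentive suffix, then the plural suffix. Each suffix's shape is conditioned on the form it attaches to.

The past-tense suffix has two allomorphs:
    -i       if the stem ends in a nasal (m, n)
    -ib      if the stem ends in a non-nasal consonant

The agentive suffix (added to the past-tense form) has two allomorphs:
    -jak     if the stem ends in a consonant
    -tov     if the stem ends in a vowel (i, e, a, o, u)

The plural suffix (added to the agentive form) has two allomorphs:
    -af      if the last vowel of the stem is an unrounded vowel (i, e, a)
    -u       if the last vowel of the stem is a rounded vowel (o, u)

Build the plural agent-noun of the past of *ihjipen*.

*ihjipen* — final consonant /n/ (a nasal) → -i → *ihjipeni*.
The past-tense form *ihjipeni* — final sound /i/ (a vowel) → -tov → *ihjipenitov*.
The agentive form *ihjipenitov*: last vowel = /o/, a rounded vowel → -u → *ihjipenitovu*.

ihjipenitovu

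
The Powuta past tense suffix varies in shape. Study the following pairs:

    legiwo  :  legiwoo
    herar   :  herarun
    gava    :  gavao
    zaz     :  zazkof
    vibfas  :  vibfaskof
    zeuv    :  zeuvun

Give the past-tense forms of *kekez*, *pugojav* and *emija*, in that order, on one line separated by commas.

The alternation tracks the final sound of the stem — -kof when the stem ends in a sibilant (*zaz*, *vibfas*); -un when the stem ends in a non-sibilant consonant (*herar*, *zeuv*); -o when the stem ends in a vowel (*legiwo*, *gava*).
*kekez*: final sound = /z/, a sibilant → -kof → *kekezkof*.
The final sound of *pugojav* is /v/, which is a non-sibilant consonant, so the suffix is -un, giving *pugojavun*.
*emija*: final sound = /a/, a vowel → -o → *emijao*.

kekezkof, pugojavun, emijao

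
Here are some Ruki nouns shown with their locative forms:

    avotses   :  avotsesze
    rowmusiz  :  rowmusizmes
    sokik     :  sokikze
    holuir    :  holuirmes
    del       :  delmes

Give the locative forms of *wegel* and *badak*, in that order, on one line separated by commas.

wegelmes, badakze

Looking at the final consonant of each stem: -ze when the stem ends in a voiceless consonant (*avotses*, *sokik*); -mes when the stem ends in a voiced consonant (*rowmusiz*, *holuir*, *del*).
Since the final consonant of *wegel* is /l/ (voiced), it takes -mes, giving *wegelmes*.
The final consonant of *badak* is /k/, which is voiceless, so the suffix is -ze, giving *badakze*.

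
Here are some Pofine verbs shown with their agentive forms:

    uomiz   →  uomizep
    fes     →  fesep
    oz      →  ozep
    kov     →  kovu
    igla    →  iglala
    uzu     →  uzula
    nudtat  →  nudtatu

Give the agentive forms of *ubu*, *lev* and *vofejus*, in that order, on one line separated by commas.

ubula, levu, vofejusep

The suffix is conditioned by the final sound: -ep when the stem ends in a sibilant (*uomiz*, *fes*, *oz*); -u when the stem ends in a non-sibilant consonant (*kov*, *nudtat*); -la when the stem ends in a vowel (*igla*, *uzu*).
Since the final sound of *ubu* is /u/ (a vowel), it takes -la, giving *ubula*.
Since the final sound of *lev* is /v/ (a non-sibilant consonant), it takes -u, giving *levu*.
Since the final sound of *vofejus* is /s/ (a sibilant), it takes -ep, giving *vofejusep*.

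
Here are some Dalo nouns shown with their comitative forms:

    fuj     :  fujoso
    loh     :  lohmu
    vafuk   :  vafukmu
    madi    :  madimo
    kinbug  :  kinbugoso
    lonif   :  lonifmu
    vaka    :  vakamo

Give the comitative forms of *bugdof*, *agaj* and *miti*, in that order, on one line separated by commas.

The alternation tracks the final sound of the stem — -mu when the stem ends in a voiceless consonant (*loh*, *vafuk*, *lonif*); -oso when the stem ends in a voiced consonant (*fuj*, *kinbug*); -mo when the stem ends in a vowel (*madi*, *vaka*).
*bugdof*: final sound = /f/, a voiceless consonant → -mu → *bugdofmu*.
*agaj*: final sound = /j/, a voiced consonant → -oso → *agajoso*.
Since the final sound of *miti* is /i/ (a vowel), it takes -mo, giving *mitimo*.

bugdofmu, agajoso, mitimo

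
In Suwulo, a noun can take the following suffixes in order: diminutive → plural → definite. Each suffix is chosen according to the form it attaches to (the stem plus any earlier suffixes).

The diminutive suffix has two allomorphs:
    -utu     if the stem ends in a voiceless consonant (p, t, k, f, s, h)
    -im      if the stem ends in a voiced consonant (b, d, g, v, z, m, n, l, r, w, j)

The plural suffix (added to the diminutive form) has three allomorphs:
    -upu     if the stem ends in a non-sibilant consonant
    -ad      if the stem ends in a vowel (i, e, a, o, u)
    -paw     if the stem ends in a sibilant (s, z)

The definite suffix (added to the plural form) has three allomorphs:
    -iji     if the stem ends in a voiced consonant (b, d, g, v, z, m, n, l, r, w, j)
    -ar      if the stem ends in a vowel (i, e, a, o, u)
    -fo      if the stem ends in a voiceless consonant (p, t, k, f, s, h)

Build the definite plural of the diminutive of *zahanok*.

zahanokutuadiji

Since the final consonant of *zahanok* is /k/ (voiceless), it takes -utu, giving *zahanokutu*.
Since the final sound of the diminutive form *zahanokutu* is /u/ (a vowel), it takes -ad, giving *zahanokutuad*.
The plural form *zahanokutuad* — final sound /d/ (a voiced consonant) → -iji → *zahanokutuadiji*.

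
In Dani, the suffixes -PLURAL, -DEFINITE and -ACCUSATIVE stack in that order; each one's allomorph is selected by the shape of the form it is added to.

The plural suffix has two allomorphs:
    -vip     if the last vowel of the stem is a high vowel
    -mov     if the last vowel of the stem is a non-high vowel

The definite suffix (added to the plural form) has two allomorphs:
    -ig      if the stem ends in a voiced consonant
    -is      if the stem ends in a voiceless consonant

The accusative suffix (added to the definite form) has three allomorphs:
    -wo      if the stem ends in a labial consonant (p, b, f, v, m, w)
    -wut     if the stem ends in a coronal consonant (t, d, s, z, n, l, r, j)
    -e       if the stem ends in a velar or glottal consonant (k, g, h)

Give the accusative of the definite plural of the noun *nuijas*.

Since the last vowel of *nuijas* is /a/ (a non-high vowel), it takes -mov, giving *nuijasmov*.
The final consonant of the plural form *nuijasmov* is /v/, which is voiced, so the definite suffix is -ig, giving *nuijasmovig*.
The definite form *nuijasmovig* — final consonant /g/ (velar/glottal) → -e → *nuijasmovige*.

nuijasmovige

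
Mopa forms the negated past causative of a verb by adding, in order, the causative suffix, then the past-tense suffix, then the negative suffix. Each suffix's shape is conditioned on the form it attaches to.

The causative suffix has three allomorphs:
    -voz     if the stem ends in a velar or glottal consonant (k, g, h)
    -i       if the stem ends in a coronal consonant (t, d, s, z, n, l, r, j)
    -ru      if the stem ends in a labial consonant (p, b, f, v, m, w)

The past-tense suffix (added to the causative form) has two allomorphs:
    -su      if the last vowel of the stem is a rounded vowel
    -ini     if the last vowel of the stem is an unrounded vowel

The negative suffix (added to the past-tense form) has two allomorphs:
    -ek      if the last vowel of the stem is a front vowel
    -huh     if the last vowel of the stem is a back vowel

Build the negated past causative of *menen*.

meneniiniek

Since the final consonant of *menen* is /n/ (coronal), it takes -i, giving *meneni*.
The causative form *meneni* — last vowel /i/ (an unrounded vowel) → -ini → *meneniini*.
Since the last vowel of the past-tense form *meneniini* is /i/ (a front vowel), it takes -ek, giving *meneniiniek*.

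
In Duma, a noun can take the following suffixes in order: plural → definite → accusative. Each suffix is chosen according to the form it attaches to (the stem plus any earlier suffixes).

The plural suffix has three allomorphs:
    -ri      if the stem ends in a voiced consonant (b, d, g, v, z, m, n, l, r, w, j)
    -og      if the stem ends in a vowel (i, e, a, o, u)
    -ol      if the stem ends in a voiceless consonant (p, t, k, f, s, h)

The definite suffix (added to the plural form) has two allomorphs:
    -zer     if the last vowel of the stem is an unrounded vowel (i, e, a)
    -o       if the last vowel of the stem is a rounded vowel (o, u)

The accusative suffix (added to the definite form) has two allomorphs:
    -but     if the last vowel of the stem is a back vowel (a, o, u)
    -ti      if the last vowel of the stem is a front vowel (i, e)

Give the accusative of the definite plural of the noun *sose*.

soseogobut

*sose* — final sound /e/ (a vowel) → -og → *soseog*.
Since the last vowel of the plural form *soseog* is /o/ (a rounded vowel), it takes -o, giving *soseogo*.
The last vowel of the definite form *soseogo* is /o/, which is a back vowel, so the accusative suffix is -but, giving *soseogobut*.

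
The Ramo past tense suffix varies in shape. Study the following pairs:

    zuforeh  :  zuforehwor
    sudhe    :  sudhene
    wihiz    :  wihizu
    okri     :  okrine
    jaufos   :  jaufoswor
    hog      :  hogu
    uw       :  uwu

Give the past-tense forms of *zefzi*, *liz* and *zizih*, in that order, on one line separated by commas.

zefzine, lizu, zizihwor

The suffix is conditioned by the final sound: -wor when the stem ends in a voiceless consonant (*zuforeh*, *jaufos*); -u when the stem ends in a voiced consonant (*wihiz*, *hog*, *uw*); -ne when the stem ends in a vowel (*sudhe*, *okri*).
Since the final sound of *zefzi* is /i/ (a vowel), it takes -ne, giving *zefzine*.
Since the final sound of *liz* is /z/ (a voiced consonant), it takes -u, giving *lizu*.
Since the final sound of *zizih* is /h/ (a voiceless consonant), it takes -wor, giving *zizihwor*.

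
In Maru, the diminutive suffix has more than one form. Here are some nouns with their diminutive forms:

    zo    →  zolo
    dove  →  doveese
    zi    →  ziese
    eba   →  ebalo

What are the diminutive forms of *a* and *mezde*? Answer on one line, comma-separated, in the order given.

The alternation tracks the last vowel of the stem — -ese when the last vowel of the stem is a front vowel (*dove*, *zi*); -lo when the last vowel of the stem is a back vowel (*zo*, *eba*).
*a*: last vowel = /a/, a back vowel → -lo → *alo*.
Since the last vowel of *mezde* is /e/ (a front vowel), it takes -ese, giving *mezdeese*.

alo, mezdeese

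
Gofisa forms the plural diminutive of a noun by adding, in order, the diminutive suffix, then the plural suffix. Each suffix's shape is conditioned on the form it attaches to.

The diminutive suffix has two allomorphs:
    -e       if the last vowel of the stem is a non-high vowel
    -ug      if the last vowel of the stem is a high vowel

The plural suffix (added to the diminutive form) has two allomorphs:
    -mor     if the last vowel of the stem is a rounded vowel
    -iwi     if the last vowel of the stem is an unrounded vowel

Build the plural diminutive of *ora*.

oraeiwi

*ora* — last vowel /a/ (a non-high vowel) → -e → *orae*.
The diminutive form *orae*: last vowel = /e/, an unrounded vowel → -iwi → *oraeiwi*.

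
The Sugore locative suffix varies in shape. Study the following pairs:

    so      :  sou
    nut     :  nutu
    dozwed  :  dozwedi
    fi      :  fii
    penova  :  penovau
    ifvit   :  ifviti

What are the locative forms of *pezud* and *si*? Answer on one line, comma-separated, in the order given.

The alternation tracks the last vowel of the stem — -i when the last vowel of the stem is a front vowel (*dozwed*, *fi*, *ifvit*); -u when the last vowel of the stem is a back vowel (*so*, *nut*, *penova*).
*pezud*: last vowel = /u/, a back vowel → -u → *pezudu*.
Since the last vowel of *si* is /i/ (a front vowel), it takes -i, giving *sii*.

pezudu, sii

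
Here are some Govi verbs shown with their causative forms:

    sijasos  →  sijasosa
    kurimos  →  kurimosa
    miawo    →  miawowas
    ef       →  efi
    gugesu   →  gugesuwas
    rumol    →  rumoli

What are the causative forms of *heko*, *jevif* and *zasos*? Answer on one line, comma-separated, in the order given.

Looking at the final sound of each stem: -a when the stem ends in a sibilant (*sijasos*, *kurimos*); -i when the stem ends in a non-sibilant consonant (*ef*, *rumol*); -was when the stem ends in a vowel (*miawo*, *gugesu*).
*heko* — final sound /o/ (a vowel) → -was → *hekowas*.
Since the final sound of *jevif* is /f/ (a non-sibilant consonant), it takes -i, giving *jevifi*.
Since the final sound of *zasos* is /s/ (a sibilant), it takes -a, giving *zasosa*.

hekowas, jevifi, zasosa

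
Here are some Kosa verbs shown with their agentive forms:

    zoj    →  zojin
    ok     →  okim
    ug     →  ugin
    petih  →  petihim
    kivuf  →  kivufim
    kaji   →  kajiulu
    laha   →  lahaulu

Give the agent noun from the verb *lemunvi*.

The alternation tracks the final sound of the stem — -im when the stem ends in a voiceless consonant (*ok*, *petih*, *kivuf*); -in when the stem ends in a voiced consonant (*zoj*, *ug*); -ulu when the stem ends in a vowel (*kaji*, *laha*).
The final sound of *lemunvi* is /i/, which is a vowel, so the suffix is -ulu, giving *lemunviulu*.

lemunviulu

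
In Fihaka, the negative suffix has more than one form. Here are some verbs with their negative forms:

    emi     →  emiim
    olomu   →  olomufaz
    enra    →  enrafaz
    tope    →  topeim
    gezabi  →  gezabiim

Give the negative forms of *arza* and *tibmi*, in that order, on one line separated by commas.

The alternation tracks the last vowel of the stem — -im when the last vowel of the stem is a front vowel (*emi*, *tope*, *gezabi*); -faz when the last vowel of the stem is a back vowel (*olomu*, *enra*).
*arza* — last vowel /a/ (a back vowel) → -faz → *arzafaz*.
*tibmi* — last vowel /i/ (a front vowel) → -im → *tibmiim*.

arzafaz, tibmiim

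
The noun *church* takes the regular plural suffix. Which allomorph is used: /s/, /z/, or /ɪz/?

The stem *church* ends in a sibilant (/s, z, ʃ, ʒ, tʃ, dʒ/).
The plural suffix surfaces as /ɪz/ after sibilants, /s/ after other voiceless consonants, and /z/ after other voiced sounds.
So the plural -s on *church* is pronounced /ɪz/.

/ɪz/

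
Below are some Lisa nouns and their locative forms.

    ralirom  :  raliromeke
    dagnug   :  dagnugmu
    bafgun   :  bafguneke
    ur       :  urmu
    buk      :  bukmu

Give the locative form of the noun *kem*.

kemeke

Looking at the final consonant of each stem: -eke when the stem ends in a nasal (*ralirom*, *bafgun*); -mu when the stem ends in a non-nasal consonant (*dagnug*, *ur*, *buk*).
The final consonant of *kem* is /m/, which is a nasal, so the suffix is -eke, giving *kemeke*.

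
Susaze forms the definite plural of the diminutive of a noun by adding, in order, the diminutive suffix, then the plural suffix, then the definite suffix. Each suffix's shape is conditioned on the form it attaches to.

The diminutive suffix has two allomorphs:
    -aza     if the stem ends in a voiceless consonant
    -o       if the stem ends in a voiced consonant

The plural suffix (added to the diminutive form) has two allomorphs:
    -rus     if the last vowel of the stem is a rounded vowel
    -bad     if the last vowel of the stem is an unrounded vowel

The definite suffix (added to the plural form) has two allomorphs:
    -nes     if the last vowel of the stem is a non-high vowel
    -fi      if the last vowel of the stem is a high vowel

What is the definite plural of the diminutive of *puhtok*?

*puhtok*: final consonant = /k/, voiceless → -aza → *puhtokaza*.
The diminutive form *puhtokaza* — last vowel /a/ (an unrounded vowel) → -bad → *puhtokazabad*.
The plural form *puhtokazabad*: last vowel = /a/, a non-high vowel → -nes → *puhtokazabadnes*.

puhtokazabadnes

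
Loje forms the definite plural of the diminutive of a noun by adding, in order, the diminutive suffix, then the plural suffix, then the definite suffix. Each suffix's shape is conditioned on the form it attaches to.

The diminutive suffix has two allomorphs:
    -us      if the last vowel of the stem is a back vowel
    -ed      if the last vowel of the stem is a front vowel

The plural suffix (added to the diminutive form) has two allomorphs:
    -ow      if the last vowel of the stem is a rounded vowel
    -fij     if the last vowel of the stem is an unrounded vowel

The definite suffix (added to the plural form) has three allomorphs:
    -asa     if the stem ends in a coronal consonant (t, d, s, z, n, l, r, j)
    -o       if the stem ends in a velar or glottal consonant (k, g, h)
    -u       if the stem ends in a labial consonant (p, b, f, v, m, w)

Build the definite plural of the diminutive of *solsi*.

solsiedfijasa

The last vowel of *solsi* is /i/, which is a front vowel, so the diminutive suffix is -ed, giving *solsied*.
Since the last vowel of the diminutive form *solsied* is /e/ (an unrounded vowel), it takes -fij, giving *solsiedfij*.
Since the final consonant of the plural form *solsiedfij* is /j/ (coronal), it takes -asa, giving *solsiedfijasa*.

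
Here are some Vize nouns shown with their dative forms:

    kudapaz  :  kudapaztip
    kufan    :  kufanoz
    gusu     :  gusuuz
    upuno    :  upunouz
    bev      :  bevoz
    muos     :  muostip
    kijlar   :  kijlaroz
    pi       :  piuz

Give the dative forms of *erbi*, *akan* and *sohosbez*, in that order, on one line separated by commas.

erbiuz, akanoz, sohosbeztip

The suffix is conditioned by the final sound: -tip when the stem ends in a sibilant (*kudapaz*, *muos*); -oz when the stem ends in a non-sibilant consonant (*kufan*, *bev*, *kijlar*); -uz when the stem ends in a vowel (*gusu*, *upuno*, *pi*).
The final sound of *erbi* is /i/, which is a vowel, so the suffix is -uz, giving *erbiuz*.
The final sound of *akan* is /n/, which is a non-sibilant consonant, so the suffix is -oz, giving *akanoz*.
The final sound of *sohosbez* is /z/, which is a sibilant, so the suffix is -tip, giving *sohosbeztip*.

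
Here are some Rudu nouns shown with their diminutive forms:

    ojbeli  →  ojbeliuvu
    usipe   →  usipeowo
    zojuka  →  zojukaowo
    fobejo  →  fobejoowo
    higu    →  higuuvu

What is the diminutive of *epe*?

epeowo

The alternation tracks the last vowel of the stem — -uvu when the last vowel of the stem is a high vowel (*ojbeli*, *higu*); -owo when the last vowel of the stem is a non-high vowel (*usipe*, *zojuka*, *fobejo*).
*epe*: last vowel = /e/, a non-high vowel → -owo → *epeowo*.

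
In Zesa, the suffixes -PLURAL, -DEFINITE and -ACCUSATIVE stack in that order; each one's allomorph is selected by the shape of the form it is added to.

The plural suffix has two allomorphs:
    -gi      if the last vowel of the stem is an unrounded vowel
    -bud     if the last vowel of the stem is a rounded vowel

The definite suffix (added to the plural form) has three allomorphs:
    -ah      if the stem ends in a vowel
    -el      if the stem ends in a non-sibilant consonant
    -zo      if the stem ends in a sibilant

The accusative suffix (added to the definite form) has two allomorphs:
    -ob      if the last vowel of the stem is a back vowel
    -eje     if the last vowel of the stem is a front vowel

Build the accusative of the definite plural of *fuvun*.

Since the last vowel of *fuvun* is /u/ (a rounded vowel), it takes -bud, giving *fuvunbud*.
Since the final sound of the plural form *fuvunbud* is /d/ (a non-sibilant consonant), it takes -el, giving *fuvunbudel*.
The definite form *fuvunbudel*: last vowel = /e/, a front vowel → -eje → *fuvunbudeleje*.

fuvunbudeleje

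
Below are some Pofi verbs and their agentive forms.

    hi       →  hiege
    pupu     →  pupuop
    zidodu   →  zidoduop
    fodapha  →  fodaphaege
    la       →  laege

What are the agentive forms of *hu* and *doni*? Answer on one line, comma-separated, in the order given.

huop, doniege

The suffix is conditioned by the last vowel: -op when the last vowel of the stem is a rounded vowel (*pupu*, *zidodu*); -ege when the last vowel of the stem is an unrounded vowel (*hi*, *fodapha*, *la*).
*hu* — last vowel /u/ (a rounded vowel) → -op → *huop*.
*doni*: last vowel = /i/, an unrounded vowel → -ege → *doniege*.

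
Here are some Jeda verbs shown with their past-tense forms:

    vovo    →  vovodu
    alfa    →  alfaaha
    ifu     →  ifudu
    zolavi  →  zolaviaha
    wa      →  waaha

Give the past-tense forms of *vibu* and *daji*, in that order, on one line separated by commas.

The suffix is conditioned by the last vowel: -du when the last vowel of the stem is a rounded vowel (*vovo*, *ifu*); -aha when the last vowel of the stem is an unrounded vowel (*alfa*, *zolavi*, *wa*).
*vibu* — last vowel /u/ (a rounded vowel) → -du → *vibudu*.
The last vowel of *daji* is /i/, which is an unrounded vowel, so the suffix is -aha, giving *dajiaha*.

vibudu, dajiaha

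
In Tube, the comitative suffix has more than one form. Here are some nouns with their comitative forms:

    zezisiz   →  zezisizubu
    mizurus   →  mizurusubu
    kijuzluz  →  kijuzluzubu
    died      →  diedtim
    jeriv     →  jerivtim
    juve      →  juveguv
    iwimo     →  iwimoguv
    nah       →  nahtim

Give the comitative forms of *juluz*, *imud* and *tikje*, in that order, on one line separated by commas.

The suffix is conditioned by the final sound: -ubu when the stem ends in a sibilant (*zezisiz*, *mizurus*, *kijuzluz*); -tim when the stem ends in a non-sibilant consonant (*died*, *jeriv*, *nah*); -guv when the stem ends in a vowel (*juve*, *iwimo*).
The final sound of *juluz* is /z/, which is a sibilant, so the suffix is -ubu, giving *juluzubu*.
*imud*: final sound = /d/, a non-sibilant consonant → -tim → *imudtim*.
The final sound of *tikje* is /e/, which is a vowel, so the suffix is -guv, giving *tikjeguv*.

juluzubu, imudtim, tikjeguv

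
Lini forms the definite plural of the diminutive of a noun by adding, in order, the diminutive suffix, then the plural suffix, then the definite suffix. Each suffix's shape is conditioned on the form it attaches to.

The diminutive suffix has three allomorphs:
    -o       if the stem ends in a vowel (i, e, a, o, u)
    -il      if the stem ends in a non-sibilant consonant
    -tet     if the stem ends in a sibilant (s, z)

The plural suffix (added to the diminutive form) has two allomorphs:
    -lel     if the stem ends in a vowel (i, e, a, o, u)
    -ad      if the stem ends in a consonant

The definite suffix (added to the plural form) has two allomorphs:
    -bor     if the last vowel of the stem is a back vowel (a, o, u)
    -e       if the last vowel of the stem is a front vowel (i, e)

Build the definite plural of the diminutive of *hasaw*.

hasawiladbor

*hasaw* — final sound /w/ (a non-sibilant consonant) → -il → *hasawil*.
Since the final sound of the diminutive form *hasawil* is /l/ (a consonant), it takes -ad, giving *hasawilad*.
The plural form *hasawilad*: last vowel = /a/, a back vowel → -bor → *hasawiladbor*.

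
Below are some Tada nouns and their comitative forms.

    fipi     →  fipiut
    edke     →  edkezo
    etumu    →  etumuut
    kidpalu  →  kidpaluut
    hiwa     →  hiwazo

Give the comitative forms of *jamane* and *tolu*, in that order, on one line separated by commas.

jamanezo, toluut

The pattern is height harmony: -ut when the last vowel of the stem is a high vowel (*fipi*, *etumu*, *kidpalu*); -zo when the last vowel of the stem is a non-high vowel (*edke*, *hiwa*).
*jamane*: last vowel = /e/, a non-high vowel → -zo → *jamanezo*.
*tolu*: last vowel = /u/, a high vowel → -ut → *toluut*.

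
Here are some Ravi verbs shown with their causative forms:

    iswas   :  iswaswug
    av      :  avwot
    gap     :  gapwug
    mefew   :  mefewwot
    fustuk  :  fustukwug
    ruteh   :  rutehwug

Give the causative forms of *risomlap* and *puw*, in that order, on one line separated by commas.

The pattern is voicing of the final consonant: -wug when the stem ends in a voiceless consonant (*iswas*, *gap*, *fustuk*, *ruteh*); -wot when the stem ends in a voiced consonant (*av*, *mefew*).
The final consonant of *risomlap* is /p/, which is voiceless, so the suffix is -wug, giving *risomlapwug*.
*puw*: final consonant = /w/, voiced → -wot → *puwwot*.

risomlapwug, puwwot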